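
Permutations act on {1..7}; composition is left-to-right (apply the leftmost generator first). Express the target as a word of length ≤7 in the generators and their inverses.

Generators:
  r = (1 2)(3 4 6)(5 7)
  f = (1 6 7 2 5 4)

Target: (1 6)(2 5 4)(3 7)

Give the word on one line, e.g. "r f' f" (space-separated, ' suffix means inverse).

  after r': (1 2)(3 6 4)(5 7)
  after f': (1 7 2 4 3)(5 6)
  after r: (1 5 3 2 6 7)
  after f: (1 4)(2 7 6)(3 5)
  after r: (1 6)(2 5 4)(3 7)

r' f' r f r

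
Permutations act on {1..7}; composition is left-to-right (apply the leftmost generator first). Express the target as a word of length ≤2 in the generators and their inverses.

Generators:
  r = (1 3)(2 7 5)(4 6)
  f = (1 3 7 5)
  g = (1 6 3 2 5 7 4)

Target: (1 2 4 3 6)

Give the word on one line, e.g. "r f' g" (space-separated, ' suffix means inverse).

r g

  after r: (1 3)(2 7 5)(4 6)
  after g: (1 2 4 3 6)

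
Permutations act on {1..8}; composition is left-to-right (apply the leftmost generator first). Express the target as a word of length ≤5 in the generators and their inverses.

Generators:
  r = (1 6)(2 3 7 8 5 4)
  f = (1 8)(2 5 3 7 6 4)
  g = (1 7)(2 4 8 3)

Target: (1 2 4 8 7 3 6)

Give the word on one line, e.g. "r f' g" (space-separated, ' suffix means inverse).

  after f': (1 8)(2 4 6 7 3 5)
  after r: (1 5 3 4)(6 8)
  after f': (1 2 4 8 7 3 6)

f' r f'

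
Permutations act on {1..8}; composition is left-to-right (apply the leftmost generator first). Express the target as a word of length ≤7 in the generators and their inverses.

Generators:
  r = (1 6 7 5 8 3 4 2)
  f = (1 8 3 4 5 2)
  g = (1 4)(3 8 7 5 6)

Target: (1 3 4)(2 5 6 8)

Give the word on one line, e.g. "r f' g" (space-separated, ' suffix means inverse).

  after f': (1 2 5 4 3 8)
  after r': (1 4 8 2 7 6)(3 5)
  after f': (1 3 4)(2 7 6)(5 8)
  after f': (1 8 4 2 7 6 5)
  after r: (1 3 4)(2 5 6 8)

f' r' f' f' r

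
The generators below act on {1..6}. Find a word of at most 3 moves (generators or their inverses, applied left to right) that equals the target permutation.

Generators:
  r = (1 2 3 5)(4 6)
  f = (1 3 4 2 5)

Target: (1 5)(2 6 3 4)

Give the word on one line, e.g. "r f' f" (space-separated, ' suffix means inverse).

f' r f'

  after f': (1 5 2 4 3)
  after r: (2 6 4 5 3)
  after f': (1 5)(2 6 3 4)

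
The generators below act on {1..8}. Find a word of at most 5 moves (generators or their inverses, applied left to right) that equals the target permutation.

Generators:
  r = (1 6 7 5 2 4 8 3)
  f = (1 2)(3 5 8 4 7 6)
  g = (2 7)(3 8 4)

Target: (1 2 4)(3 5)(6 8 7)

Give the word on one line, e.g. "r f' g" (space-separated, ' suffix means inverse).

r g r' f

  after r: (1 6 7 5 2 4 8 3)
  after g: (1 6 2 3)(5 7)
  after r': (2 8 4)(5 6)
  after f: (1 2 4)(3 5)(6 8 7)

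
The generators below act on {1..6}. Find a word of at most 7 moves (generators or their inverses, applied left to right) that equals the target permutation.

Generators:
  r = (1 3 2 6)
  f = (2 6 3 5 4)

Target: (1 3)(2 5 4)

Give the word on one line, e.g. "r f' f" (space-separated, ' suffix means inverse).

r' f' f' f' f'

  after r': (1 6 2 3)
  after f': (1 2 6 4 5 3)
  after f': (1 4 3)(5 6)
  after f': (1 5 2 4 6 3)
  after f': (1 3)(2 5 4)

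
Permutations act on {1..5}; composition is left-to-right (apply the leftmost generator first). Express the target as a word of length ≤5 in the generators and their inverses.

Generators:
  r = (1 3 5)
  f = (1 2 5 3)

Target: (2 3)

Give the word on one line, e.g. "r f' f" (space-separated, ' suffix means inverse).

f' r' f' f' r

  after f': (1 3 5 2)
  after r': (2 5)
  after f': (1 3 5)
  after f': (1 5 3 2)
  after r: (2 3)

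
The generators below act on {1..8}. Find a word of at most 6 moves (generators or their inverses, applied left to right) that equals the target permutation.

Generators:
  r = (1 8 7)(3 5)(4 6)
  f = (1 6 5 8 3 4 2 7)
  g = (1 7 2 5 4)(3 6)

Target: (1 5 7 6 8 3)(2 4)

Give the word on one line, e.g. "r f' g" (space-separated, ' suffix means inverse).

g f f g' r'

  after g: (1 7 2 5 4)(3 6)
  after f: (2 8 3 5)(4 6)
  after f: (1 6 2 3 8 4 5 7)
  after g': (1 3 8 5)(2 6 7 4)
  after r': (1 5 7 6 8 3)(2 4)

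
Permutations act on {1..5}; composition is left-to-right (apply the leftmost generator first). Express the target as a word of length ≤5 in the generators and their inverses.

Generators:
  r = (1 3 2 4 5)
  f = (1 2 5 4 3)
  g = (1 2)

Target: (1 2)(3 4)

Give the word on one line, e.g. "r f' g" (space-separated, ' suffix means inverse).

r f' f' f'

  after r: (1 3 2 4 5)
  after f': (1 4 2 5 3)
  after f': (1 5 4)
  after f': (1 2)(3 4)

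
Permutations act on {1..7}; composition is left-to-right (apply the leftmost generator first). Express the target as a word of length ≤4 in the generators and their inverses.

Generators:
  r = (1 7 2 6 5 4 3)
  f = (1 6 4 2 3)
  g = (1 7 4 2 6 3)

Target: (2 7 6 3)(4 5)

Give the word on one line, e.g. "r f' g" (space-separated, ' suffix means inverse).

r' f

  after r': (1 3 4 5 6 2 7)
  after f: (2 7 6 3)(4 5)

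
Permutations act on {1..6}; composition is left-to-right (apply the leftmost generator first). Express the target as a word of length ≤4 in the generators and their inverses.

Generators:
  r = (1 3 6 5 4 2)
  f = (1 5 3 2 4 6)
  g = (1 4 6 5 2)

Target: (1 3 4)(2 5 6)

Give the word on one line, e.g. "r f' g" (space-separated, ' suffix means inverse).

  after g: (1 4 6 5 2)
  after r: (1 2 3 6 4 5)
  after f': (1 3 4)(2 5 6)

g r f'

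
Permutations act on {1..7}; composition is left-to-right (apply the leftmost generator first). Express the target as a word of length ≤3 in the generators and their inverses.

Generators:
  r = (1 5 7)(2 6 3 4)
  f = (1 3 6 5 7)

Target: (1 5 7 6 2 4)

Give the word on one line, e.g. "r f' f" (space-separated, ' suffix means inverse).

r' f'

  after r': (1 7 5)(2 4 3 6)
  after f': (1 5 7 6 2 4)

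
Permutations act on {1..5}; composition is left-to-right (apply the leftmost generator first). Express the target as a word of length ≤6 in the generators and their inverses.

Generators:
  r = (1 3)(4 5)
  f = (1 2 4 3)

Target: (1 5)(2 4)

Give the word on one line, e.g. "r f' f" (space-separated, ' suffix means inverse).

r f r f' r

  after r: (1 3)(4 5)
  after f: (2 4 5 3)
  after r: (1 3 2 5)
  after f': (1 4 2 5 3)
  after r: (1 5)(2 4)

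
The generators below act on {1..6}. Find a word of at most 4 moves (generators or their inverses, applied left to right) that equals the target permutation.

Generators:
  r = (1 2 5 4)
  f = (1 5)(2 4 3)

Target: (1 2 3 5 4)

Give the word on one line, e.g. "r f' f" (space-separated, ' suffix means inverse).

f' r'

  after f': (1 5)(2 3 4)
  after r': (1 2 3 5 4)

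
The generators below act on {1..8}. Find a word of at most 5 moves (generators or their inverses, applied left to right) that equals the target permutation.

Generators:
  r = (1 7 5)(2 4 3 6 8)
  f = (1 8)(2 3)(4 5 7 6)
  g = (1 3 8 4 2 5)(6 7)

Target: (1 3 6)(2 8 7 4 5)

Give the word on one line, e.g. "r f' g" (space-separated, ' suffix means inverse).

  after g': (1 5 2 4 8 3)(6 7)
  after r: (2 3 7 8 6 5 4)
  after g: (1 3 6)(2 8 7 4 5)

g' r g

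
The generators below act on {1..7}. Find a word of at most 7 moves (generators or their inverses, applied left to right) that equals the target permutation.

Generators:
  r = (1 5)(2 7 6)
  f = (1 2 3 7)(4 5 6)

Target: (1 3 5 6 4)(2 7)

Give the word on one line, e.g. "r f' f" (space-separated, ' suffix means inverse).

f' f' r r r

  after f': (1 7 3 2)(4 6 5)
  after f': (1 3)(2 7)(4 5 6)
  after r: (1 3 5 2 6 4)
  after r: (1 3)(4 5 7 6)
  after r: (1 3 5 6 4)(2 7)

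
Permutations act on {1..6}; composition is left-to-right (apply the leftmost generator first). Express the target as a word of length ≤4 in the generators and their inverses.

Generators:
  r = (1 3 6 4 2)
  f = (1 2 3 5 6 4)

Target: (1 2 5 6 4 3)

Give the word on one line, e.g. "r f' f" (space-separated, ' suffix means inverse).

  after f': (1 4 6 5 3 2)
  after f': (1 6 3)(2 4 5)
  after r': (1 3 2 6)(4 5)
  after f': (1 2 5 6 4 3)

f' f' r' f'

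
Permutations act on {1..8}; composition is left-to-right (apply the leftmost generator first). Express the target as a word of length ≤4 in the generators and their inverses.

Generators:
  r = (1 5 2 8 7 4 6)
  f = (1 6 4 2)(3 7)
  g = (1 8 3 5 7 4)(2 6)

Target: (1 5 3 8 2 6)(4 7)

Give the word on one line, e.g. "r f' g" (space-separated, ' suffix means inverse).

  after f': (1 2 4 6)(3 7)
  after g': (1 6 4 2 7 8)(3 5)
  after r: (2 4 8 5 3)
  after r: (1 5 3 8 2 6)(4 7)

f' g' r r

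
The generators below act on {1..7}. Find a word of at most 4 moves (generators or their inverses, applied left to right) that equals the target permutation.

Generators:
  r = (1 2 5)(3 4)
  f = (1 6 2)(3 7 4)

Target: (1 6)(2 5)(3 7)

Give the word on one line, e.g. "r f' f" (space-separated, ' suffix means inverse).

  after f': (1 2 6)(3 4 7)
  after f': (1 6 2)(3 7 4)
  after r': (1 6)(2 5)(3 7)

f' f' r'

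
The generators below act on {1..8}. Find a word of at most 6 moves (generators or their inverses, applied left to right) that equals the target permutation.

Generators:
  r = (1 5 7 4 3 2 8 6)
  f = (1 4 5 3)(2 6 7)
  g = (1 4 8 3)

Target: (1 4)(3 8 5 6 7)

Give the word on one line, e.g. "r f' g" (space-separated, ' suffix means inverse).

r' f' r f g'

  after r': (1 6 8 2 3 4 7 5)
  after f': (1 2 5 3)(4 6 8 7)
  after r: (1 8 4)(2 7 3 5)
  after f: (1 8 5 6 7)
  after g': (1 4)(3 8 5 6 7)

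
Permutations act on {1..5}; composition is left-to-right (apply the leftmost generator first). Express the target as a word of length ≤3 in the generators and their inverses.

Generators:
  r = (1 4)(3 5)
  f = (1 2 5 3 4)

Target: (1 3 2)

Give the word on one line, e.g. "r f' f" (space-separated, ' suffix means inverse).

r f'

  after r: (1 4)(3 5)
  after f': (1 3 2)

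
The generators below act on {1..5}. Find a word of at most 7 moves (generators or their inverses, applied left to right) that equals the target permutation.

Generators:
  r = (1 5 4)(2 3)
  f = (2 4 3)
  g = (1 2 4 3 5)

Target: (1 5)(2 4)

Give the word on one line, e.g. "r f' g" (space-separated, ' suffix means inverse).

  after g: (1 2 4 3 5)
  after f: (1 4 2 3 5)
  after g': (1 2 4)
  after f': (1 3 4)
  after g: (1 5)(2 4)

g f g' f' g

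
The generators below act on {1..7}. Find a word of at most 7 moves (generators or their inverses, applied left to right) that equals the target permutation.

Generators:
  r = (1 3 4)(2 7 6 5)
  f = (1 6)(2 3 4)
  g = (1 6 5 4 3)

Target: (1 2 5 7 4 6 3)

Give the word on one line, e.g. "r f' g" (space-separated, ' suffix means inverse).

  after r': (1 4 3)(2 5 6 7)
  after r': (1 3 4)(2 6)(5 7)
  after f: (1 4 6 3 2)(5 7)
  after f: (1 2 6 4)(5 7)
  after g: (1 2 5 7 4 6 3)

r' r' f f g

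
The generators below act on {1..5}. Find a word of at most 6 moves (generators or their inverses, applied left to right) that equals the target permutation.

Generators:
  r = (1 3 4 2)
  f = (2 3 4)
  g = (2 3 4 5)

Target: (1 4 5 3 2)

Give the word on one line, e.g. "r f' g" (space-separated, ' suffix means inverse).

g g f r g

  after g: (2 3 4 5)
  after g: (2 4)(3 5)
  after f: (3 5 4)
  after r: (1 3 5 2)
  after g: (1 4 5 3 2)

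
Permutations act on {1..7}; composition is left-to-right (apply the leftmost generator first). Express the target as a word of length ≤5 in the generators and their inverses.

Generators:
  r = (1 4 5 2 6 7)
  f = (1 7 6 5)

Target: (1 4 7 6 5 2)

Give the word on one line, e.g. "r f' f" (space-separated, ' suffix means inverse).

r f f

  after r: (1 4 5 2 6 7)
  after f: (1 4)(2 5)
  after f: (1 4 7 6 5 2)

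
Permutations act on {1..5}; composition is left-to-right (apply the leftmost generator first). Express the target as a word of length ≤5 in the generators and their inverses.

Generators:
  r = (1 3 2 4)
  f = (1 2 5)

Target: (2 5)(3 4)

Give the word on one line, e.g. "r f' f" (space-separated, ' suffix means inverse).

r r f f

  after r: (1 3 2 4)
  after r: (1 2)(3 4)
  after f: (1 5)(3 4)
  after f: (2 5)(3 4)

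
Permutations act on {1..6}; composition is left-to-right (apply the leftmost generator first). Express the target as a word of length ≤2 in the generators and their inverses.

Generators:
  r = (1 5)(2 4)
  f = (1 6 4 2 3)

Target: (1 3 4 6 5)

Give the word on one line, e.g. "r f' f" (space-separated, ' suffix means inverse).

f' r'

  after f': (1 3 2 4 6)
  after r': (1 3 4 6 5)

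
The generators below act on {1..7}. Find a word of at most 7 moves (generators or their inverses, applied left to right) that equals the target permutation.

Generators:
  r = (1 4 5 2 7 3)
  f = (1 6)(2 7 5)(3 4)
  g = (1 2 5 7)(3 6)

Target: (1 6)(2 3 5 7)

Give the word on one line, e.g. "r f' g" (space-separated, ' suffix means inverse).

  after r: (1 4 5 2 7 3)
  after g': (1 4 2 5)(3 7 6)
  after f: (1 3 5 6 4 7)
  after g': (1 6 4 5 3 2)
  after r': (1 6)(2 3 5 7)

r g' f g' r'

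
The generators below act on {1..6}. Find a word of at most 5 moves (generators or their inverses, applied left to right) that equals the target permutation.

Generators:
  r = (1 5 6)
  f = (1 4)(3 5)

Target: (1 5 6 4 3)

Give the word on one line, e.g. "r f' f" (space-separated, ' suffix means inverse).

f' r' r' f r

  after f': (1 4)(3 5)
  after r': (1 4 6 5 3)
  after r': (1 4 5 3 6)
  after f: (3 6 4)
  after r: (1 5 6 4 3)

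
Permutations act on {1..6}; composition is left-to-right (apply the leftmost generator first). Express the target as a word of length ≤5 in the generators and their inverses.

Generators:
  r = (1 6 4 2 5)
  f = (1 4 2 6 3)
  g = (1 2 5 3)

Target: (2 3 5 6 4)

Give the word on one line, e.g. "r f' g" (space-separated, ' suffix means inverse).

g g r

  after g: (1 2 5 3)
  after g: (1 5)(2 3)
  after r: (2 3 5 6 4)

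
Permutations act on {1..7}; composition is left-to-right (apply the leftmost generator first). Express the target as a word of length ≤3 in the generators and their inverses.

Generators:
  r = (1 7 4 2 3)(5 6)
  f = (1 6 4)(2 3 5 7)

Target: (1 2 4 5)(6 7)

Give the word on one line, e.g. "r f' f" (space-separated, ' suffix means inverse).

  after f': (1 4 6)(2 7 5 3)
  after r: (1 2 4 5)(6 7)

f' r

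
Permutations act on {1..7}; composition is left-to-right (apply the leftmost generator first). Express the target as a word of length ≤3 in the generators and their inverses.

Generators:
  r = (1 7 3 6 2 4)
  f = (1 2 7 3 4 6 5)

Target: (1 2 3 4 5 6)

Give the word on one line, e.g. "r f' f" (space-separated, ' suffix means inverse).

  after r: (1 7 3 6 2 4)
  after f': (1 2 3 4 5 6)

r f'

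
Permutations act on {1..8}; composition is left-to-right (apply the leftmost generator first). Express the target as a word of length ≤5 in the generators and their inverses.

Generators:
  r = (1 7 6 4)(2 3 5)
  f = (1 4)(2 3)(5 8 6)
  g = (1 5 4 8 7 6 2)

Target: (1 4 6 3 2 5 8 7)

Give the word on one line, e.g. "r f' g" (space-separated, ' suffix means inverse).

f' f' r'

  after f': (1 4)(2 3)(5 6 8)
  after f': (5 8 6)
  after r': (1 4 6 3 2 5 8 7)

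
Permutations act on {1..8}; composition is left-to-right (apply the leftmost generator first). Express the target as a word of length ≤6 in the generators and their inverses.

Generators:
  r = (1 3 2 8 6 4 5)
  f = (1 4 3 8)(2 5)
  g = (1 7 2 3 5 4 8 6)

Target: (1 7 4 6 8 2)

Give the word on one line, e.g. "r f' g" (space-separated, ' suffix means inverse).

r r g' f

  after r: (1 3 2 8 6 4 5)
  after r: (1 2 6 5 3 8 4)
  after g': (1 7)(2 8 5)(3 4 6)
  after f: (1 7 4 6 8 2)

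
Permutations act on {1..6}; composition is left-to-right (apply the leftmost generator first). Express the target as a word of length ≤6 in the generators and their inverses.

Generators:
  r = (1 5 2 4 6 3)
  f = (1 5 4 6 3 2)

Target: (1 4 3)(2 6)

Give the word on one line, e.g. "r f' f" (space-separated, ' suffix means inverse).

r' f r r f'

  after r': (1 3 6 4 2 5)
  after f: (1 2 4)
  after r: (1 4 5 2 6 3)
  after r: (1 6)(2 3 5 4)
  after f': (1 4 3)(2 6)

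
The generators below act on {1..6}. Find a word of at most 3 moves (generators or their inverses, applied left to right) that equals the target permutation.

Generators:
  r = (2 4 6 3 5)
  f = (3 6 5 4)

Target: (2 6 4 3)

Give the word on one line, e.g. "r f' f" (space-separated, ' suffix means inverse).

r f r'

  after r: (2 4 6 3 5)
  after f: (2 3 4 5)
  after r': (2 6 4 3)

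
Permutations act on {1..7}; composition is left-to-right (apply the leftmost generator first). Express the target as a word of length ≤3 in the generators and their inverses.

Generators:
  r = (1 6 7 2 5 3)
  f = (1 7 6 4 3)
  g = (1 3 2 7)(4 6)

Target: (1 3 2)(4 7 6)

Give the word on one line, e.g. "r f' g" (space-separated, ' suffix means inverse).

f g' g'

  after f: (1 7 6 4 3)
  after g': (1 2 3 7 4)
  after g': (1 3 2)(4 7 6)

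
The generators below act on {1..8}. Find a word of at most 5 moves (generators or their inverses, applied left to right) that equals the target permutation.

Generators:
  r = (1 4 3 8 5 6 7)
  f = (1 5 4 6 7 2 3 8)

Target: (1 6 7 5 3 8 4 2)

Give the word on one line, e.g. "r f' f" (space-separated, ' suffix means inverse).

r f' r

  after r: (1 4 3 8 5 6 7)
  after f': (1 5 4 2 7 8)
  after r: (1 6 7 5 3 8 4 2)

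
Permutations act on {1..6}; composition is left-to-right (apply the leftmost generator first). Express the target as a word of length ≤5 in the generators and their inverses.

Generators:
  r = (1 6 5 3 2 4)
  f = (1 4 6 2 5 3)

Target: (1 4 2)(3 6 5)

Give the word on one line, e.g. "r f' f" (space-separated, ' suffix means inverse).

r' f f r

  after r': (1 4 2 3 5 6)
  after f: (1 6 4 5 2)
  after f: (1 2 4 3)
  after r: (1 4 2)(3 6 5)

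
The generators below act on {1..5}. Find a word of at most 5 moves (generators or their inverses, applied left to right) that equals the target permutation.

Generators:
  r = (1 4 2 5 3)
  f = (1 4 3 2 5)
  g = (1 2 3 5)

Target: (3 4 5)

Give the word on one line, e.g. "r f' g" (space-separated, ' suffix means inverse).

  after f': (1 5 2 3 4)
  after r: (1 3 2)
  after f': (1 4)(2 5)
  after f': (3 4 5)

f' r f' f'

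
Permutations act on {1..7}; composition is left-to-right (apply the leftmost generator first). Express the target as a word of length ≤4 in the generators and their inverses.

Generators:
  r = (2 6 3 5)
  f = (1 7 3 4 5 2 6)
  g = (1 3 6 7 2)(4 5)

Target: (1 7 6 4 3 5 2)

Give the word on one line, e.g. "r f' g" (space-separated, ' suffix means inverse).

  after r: (2 6 3 5)
  after f: (1 7 3 2)(4 5 6)
  after r': (1 7 6 4 3 5 2)

r f r'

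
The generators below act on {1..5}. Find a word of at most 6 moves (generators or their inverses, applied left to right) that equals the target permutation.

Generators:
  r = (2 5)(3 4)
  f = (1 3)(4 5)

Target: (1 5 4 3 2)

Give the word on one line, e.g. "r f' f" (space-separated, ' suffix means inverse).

  after r: (2 5)(3 4)
  after f': (1 3 5 2 4)
  after r: (1 4)(2 3)
  after f: (1 5 4 3 2)

r f' r f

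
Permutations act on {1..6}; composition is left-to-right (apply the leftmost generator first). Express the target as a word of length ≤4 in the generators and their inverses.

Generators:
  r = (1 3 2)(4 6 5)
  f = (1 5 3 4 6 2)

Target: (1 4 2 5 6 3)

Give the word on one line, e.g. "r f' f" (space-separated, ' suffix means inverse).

r' r' f

  after r': (1 2 3)(4 5 6)
  after r': (1 3 2)(4 6 5)
  after f: (1 4 2 5 6 3)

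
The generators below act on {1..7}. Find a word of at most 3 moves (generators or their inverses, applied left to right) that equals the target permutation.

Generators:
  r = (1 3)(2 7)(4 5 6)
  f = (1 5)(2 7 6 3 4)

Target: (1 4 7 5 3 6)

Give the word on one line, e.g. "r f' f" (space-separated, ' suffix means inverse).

f r'

  after f: (1 5)(2 7 6 3 4)
  after r': (1 4 7 5 3 6)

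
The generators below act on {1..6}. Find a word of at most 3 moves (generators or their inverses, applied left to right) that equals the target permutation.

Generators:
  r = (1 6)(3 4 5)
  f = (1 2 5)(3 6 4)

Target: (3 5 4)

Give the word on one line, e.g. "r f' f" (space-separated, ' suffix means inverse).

  after r: (1 6)(3 4 5)
  after r: (3 5 4)

r r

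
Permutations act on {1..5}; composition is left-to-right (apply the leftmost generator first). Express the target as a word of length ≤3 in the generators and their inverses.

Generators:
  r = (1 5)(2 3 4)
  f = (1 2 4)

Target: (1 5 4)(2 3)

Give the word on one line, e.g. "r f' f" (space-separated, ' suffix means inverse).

  after r: (1 5)(2 3 4)
  after f': (1 5 4)(2 3)

r f'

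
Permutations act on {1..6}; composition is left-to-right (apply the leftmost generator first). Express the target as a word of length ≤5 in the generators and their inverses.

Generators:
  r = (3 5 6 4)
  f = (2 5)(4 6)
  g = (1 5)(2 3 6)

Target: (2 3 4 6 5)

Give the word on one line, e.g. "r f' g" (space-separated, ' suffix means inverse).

g' g' f

  after g': (1 5)(2 6 3)
  after g': (2 3 6)
  after f: (2 3 4 6 5)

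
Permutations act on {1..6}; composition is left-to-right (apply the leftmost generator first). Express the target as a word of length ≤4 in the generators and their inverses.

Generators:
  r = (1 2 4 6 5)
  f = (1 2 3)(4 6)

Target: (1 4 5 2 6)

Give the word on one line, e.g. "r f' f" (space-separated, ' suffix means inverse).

r' r' r'

  after r': (1 5 6 4 2)
  after r': (1 6 2 5 4)
  after r': (1 4 5 2 6)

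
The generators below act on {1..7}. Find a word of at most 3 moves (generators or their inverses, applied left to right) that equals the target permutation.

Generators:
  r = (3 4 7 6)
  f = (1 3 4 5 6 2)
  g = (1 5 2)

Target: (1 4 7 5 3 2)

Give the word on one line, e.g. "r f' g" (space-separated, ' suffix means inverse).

r' f r

  after r': (3 6 7 4)
  after f: (1 3 2)(5 6 7)
  after r: (1 4 7 5 3 2)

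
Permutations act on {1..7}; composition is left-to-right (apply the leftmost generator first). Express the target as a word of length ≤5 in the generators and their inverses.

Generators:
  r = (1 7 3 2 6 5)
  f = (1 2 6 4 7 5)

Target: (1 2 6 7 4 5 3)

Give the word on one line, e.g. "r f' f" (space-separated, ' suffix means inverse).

r f r' f'

  after r: (1 7 3 2 6 5)
  after f: (1 5 2 4 7 3 6)
  after r': (1 6 5 3 2 4)
  after f': (1 2 6 7 4 5 3)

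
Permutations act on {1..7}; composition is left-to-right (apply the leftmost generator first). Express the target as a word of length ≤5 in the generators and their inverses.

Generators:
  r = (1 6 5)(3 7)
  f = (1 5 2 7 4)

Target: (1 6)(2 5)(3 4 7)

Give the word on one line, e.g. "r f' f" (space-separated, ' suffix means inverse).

  after f': (1 4 7 2 5)
  after r': (1 4 3 7 2 6)
  after f: (2 6 5)(3 4)
  after r: (1 6)(2 5)(3 4 7)

f' r' f r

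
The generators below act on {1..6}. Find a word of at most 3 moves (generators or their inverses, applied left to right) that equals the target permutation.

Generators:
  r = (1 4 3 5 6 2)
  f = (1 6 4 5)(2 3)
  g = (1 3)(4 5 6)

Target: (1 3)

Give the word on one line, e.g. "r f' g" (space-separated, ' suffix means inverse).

  after g': (1 3)(4 6 5)
  after g': (4 5 6)
  after g': (1 3)

g' g' g'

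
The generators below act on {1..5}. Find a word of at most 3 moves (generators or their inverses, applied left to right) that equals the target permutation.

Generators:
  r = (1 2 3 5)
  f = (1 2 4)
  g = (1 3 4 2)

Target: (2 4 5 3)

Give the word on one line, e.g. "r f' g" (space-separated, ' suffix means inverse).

  after f': (1 4 2)
  after f': (1 2 4)
  after r': (2 4 5 3)

f' f' r'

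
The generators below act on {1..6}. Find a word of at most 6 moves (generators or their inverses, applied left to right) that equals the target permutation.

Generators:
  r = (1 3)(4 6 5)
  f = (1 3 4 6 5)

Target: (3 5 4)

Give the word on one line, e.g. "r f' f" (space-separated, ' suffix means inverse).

  after f': (1 5 6 4 3)
  after f': (1 6 3 5 4)
  after r': (1 4 3 6)
  after f': (1 3 4)(5 6)
  after r': (3 5 4)

f' f' r' f' r'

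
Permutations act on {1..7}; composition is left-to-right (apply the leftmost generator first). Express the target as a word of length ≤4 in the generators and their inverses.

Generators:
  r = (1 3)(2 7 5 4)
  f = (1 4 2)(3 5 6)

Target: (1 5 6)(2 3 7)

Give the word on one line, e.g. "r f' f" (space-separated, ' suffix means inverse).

  after f: (1 4 2)(3 5 6)
  after r': (1 5 6)(2 3 7)

f r'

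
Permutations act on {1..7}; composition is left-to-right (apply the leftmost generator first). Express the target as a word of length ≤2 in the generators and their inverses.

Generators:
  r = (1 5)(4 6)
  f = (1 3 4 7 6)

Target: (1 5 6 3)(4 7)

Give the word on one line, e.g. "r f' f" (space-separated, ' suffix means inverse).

r f'

  after r: (1 5)(4 6)
  after f': (1 5 6 3)(4 7)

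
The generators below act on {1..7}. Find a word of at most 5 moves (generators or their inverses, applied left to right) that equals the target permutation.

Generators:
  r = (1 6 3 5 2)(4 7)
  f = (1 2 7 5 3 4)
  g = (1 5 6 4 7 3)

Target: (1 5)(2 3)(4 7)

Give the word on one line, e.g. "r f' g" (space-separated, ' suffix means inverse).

f f f

  after f: (1 2 7 5 3 4)
  after f: (1 7 3)(2 5 4)
  after f: (1 5)(2 3)(4 7)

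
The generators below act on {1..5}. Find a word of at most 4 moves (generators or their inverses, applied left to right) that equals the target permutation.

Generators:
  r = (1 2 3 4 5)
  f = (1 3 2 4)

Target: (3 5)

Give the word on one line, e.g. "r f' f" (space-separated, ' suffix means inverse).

r r f'

  after r: (1 2 3 4 5)
  after r: (1 3 5 2 4)
  after f': (3 5)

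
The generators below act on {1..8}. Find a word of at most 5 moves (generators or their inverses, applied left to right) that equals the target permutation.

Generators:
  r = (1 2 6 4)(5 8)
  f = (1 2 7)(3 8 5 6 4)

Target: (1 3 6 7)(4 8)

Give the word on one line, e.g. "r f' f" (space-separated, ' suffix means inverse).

r' f' r f r

  after r': (1 4 6 2)(5 8)
  after f': (1 6)(2 7)(3 4 5)
  after r: (1 4 8 5 3)(2 7 6)
  after f: (1 3 2)(4 5 8 6 7)
  after r: (1 3 6 7)(4 8)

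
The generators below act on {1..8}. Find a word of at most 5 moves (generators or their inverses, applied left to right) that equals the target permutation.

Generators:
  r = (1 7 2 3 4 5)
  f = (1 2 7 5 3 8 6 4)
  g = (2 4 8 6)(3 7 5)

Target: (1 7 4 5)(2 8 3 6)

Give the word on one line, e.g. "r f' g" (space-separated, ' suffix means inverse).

  after f: (1 2 7 5 3 8 6 4)
  after r: (1 3 8 6 5 4 7)
  after g': (1 5 2 6 7)(3 4)
  after f': (1 7 4 5)(2 8 3 6)

f r g' f'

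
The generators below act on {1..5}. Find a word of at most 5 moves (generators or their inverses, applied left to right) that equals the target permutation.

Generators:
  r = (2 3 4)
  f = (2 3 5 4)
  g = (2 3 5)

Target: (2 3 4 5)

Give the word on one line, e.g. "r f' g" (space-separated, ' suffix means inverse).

r' f' g'

  after r': (2 4 3)
  after f': (2 5 3 4)
  after g': (2 3 4 5)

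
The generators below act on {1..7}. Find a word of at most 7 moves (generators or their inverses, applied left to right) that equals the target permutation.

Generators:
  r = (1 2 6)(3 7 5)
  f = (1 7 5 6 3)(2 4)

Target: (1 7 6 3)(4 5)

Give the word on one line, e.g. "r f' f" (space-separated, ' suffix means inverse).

f r' f' f' f'

  after f: (1 7 5 6 3)(2 4)
  after r': (1 3 6 5 2 4)
  after f': (1 6 7)(3 5 4)
  after f': (1 5 2 4 6)(3 7)
  after f': (1 7 6 3)(4 5)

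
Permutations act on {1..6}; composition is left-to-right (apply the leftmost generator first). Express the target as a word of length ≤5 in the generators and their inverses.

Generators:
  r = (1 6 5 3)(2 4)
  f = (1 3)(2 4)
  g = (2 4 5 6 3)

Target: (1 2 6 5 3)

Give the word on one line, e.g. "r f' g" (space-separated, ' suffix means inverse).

  after r': (1 3 5 6)(2 4)
  after g: (1 2 5 3 6)
  after f': (1 4 2 5)(3 6)
  after r': (1 2 6 5 3)

r' g f' r'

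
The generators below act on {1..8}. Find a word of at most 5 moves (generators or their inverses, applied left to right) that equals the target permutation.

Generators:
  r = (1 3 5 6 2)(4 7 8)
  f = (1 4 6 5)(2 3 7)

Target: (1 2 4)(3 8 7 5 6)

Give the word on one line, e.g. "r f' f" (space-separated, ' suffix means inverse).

r' f' r' f r

  after r': (1 2 6 5 3)(4 8 7)
  after f': (1 7)(2 4 8 3 5)
  after r': (1 4 7 2 8)(5 6)
  after f: (1 6)(2 8 4)(3 7)
  after r: (1 2 4)(3 8 7 5 6)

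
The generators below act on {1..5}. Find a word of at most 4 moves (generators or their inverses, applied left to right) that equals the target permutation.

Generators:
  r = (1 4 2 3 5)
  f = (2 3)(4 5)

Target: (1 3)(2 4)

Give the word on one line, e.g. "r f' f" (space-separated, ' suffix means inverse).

  after f: (2 3)(4 5)
  after r': (1 5)(3 4)
  after r': (1 3)(2 4)

f r' r'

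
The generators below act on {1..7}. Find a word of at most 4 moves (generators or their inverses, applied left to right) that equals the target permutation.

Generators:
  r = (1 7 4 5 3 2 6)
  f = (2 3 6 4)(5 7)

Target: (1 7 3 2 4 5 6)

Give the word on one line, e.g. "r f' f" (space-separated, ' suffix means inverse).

f' r' f r'

  after f': (2 4 6 3)(5 7)
  after r': (1 6 5)(2 7 4)
  after f: (1 4 3 6 7 2 5)
  after r': (1 7 3 2 4 5 6)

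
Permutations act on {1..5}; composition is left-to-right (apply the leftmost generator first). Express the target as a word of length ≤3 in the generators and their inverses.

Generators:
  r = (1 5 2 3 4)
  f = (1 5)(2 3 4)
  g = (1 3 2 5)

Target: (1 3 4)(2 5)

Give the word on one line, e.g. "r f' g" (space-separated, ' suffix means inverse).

  after f: (1 5)(2 3 4)
  after g': (1 2)(3 4)
  after g': (1 3 4)(2 5)

f g' g'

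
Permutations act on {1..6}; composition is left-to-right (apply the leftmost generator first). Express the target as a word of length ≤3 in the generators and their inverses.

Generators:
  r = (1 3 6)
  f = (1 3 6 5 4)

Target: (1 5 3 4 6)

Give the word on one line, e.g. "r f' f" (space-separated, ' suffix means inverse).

  after f': (1 4 5 6 3)
  after f': (1 5 3 4 6)

f' f'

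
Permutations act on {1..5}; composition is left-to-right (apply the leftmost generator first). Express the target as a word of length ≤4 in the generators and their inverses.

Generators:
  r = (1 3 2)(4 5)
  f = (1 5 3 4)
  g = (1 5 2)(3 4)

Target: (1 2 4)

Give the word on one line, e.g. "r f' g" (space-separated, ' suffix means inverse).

g r f' r

  after g: (1 5 2)(3 4)
  after r: (1 4 2 3 5)
  after f': (1 3)(2 5 4)
  after r: (1 2 4)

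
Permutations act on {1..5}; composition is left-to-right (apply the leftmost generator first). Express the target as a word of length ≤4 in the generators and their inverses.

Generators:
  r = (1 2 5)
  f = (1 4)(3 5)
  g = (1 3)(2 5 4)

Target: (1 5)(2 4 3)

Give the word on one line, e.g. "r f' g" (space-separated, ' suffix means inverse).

  after f: (1 4)(3 5)
  after g': (1 5)(2 4 3)

f g'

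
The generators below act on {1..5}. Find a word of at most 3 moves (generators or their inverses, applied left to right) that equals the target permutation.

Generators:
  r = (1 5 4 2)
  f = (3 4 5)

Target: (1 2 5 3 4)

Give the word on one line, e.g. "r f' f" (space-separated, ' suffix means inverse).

r f' r

  after r: (1 5 4 2)
  after f': (1 4 2)(3 5)
  after r: (1 2 5 3 4)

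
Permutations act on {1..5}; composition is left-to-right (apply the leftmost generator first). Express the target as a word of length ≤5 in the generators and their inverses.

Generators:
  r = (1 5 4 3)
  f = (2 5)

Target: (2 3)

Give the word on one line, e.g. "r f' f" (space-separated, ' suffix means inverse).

r' r' f r r

  after r': (1 3 4 5)
  after r': (1 4)(3 5)
  after f: (1 4)(2 5 3)
  after r: (1 3 2 4 5)
  after r: (2 3)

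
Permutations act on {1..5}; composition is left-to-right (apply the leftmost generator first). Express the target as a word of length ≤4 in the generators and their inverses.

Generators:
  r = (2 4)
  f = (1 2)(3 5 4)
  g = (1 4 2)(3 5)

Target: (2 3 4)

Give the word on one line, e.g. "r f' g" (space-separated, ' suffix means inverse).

g' r r f

  after g': (1 2 4)(3 5)
  after r: (1 4)(3 5)
  after r: (1 2 4)(3 5)
  after f: (2 3 4)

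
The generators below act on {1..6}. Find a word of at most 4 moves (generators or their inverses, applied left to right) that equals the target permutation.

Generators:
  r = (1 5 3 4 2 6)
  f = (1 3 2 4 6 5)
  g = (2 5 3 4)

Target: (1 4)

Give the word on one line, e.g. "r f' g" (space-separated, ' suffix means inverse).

r' r' f

  after r': (1 6 2 4 3 5)
  after r': (1 2 3)(4 5 6)
  after f: (1 4)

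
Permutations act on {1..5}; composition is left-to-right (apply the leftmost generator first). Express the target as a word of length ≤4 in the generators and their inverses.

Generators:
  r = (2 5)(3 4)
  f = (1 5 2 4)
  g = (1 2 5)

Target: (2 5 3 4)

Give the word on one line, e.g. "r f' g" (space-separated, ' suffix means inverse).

  after g': (1 5 2)
  after f: (1 2 5 4)
  after g': (4 5)
  after r': (2 5 3 4)

g' f g' r'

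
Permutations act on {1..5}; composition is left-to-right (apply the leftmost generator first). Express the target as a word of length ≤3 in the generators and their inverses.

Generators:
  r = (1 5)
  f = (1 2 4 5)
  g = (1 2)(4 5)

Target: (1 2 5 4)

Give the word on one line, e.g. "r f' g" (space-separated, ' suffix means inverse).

  after g': (1 2)(4 5)
  after r': (1 2 5 4)

g' r'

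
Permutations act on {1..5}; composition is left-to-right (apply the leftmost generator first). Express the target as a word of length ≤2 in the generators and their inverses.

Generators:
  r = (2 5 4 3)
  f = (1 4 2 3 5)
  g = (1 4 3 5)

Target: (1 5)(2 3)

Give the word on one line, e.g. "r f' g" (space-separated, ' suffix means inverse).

g r'

  after g: (1 4 3 5)
  after r': (1 5)(2 3)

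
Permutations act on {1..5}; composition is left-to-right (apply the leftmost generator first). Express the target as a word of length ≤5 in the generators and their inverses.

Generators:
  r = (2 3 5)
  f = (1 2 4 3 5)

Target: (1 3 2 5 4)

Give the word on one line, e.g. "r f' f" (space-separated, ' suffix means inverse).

f' r' f r'

  after f': (1 5 3 4 2)
  after r': (1 3 4 5 2)
  after f: (1 5 4)
  after r': (1 3 2 5 4)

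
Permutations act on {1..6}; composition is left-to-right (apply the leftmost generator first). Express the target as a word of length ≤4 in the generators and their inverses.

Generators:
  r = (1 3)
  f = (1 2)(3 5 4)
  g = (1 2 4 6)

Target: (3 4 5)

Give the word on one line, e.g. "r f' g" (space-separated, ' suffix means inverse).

  after f: (1 2)(3 5 4)
  after f: (3 4 5)

f f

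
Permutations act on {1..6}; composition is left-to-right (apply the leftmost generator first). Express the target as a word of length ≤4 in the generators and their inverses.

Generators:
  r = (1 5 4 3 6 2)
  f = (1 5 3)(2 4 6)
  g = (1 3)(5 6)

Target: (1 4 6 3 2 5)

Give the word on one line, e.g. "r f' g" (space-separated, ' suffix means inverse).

  after g': (1 3)(5 6)
  after r': (1 4 5 3 2 6)
  after g': (1 4 6 3 2 5)

g' r' g'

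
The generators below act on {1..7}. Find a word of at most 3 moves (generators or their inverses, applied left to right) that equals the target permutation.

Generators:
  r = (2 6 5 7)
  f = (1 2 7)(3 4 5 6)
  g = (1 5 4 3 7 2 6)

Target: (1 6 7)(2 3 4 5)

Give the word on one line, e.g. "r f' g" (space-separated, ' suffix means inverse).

  after r': (2 7 5 6)
  after g': (1 6 7)(2 3 4 5)

r' g'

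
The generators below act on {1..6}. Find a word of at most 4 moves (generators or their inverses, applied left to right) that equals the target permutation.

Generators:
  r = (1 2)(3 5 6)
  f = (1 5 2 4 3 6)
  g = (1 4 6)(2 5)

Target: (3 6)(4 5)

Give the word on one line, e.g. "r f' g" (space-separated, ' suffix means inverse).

g' f

  after g': (1 6 4)(2 5)
  after f: (3 6)(4 5)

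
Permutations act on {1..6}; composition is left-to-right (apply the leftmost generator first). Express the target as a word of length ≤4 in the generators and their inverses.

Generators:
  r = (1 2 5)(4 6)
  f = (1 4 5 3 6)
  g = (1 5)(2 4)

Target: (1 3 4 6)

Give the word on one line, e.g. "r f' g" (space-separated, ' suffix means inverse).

  after f': (1 6 3 5 4)
  after g: (1 6 3)(2 4 5)
  after f': (1 3 6 5 2)
  after r: (1 3 4 6)

f' g f' r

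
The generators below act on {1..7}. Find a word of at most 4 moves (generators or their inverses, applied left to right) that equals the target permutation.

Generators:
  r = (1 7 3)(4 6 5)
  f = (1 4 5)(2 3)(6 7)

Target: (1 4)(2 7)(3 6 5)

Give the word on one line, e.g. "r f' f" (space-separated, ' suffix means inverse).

r f' r'

  after r: (1 7 3)(4 6 5)
  after f': (1 6 4 7 2 3 5)
  after r': (1 4)(2 7)(3 6 5)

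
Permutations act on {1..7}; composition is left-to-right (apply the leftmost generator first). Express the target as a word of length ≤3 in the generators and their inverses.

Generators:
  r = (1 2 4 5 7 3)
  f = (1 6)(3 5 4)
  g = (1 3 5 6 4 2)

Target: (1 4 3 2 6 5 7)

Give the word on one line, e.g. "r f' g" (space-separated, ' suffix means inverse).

r g'

  after r: (1 2 4 5 7 3)
  after g': (1 4 3 2 6 5 7)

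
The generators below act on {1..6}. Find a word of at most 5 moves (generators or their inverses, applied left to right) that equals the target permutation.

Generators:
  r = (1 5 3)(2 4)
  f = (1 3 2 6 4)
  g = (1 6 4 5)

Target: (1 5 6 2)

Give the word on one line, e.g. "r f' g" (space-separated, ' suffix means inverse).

r' g r'

  after r': (1 3 5)(2 4)
  after g: (1 3)(2 5 6 4)
  after r': (1 5 6 2)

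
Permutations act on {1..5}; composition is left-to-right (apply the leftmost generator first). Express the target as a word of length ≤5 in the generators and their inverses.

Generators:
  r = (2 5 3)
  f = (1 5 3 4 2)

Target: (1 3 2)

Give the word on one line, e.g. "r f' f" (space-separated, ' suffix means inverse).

f f f r' f'

  after f: (1 5 3 4 2)
  after f: (1 3 2 5 4)
  after f: (1 4 5 2 3)
  after r': (1 4 2 5 3)
  after f': (1 3 2)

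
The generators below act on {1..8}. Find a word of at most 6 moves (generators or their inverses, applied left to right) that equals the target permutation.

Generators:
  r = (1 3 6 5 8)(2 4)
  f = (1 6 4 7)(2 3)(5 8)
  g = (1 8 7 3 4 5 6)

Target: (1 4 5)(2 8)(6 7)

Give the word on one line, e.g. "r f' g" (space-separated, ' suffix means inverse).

  after f': (1 7 4 6)(2 3)(5 8)
  after g': (1 8 4 5)(2 7 3)
  after r': (1 5 8 2 7)(3 4 6)
  after g': (1 4 5)(2 8)(6 7)

f' g' r' g'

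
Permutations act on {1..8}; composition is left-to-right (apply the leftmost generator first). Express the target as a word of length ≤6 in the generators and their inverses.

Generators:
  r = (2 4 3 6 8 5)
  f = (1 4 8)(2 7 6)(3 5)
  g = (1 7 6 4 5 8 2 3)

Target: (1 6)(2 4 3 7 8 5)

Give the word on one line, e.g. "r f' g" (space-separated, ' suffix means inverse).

  after f: (1 4 8)(2 7 6)(3 5)
  after r': (1 2 7 3 8)(4 6 5)
  after f: (1 7 5 8 4 2 6 3)
  after g: (1 6)(2 4 3 7 8 5)

f r' f g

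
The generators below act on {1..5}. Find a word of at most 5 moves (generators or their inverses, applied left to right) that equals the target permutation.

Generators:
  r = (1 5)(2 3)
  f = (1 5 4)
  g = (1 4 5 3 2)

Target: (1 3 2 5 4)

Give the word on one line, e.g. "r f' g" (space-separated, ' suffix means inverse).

  after r: (1 5)(2 3)
  after g: (1 3)(4 5)
  after f: (1 3 5)
  after g: (1 2)(4 5)
  after r: (1 3 2 5 4)

r g f g r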